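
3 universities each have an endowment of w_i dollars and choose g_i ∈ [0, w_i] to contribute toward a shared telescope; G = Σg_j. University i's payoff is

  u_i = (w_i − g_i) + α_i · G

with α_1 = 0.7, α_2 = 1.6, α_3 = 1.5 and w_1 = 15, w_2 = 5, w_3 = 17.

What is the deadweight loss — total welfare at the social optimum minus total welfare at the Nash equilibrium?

42

∂u_i/∂g_i = α_i − 1, so university i contributes w_i if α_i > 1, else 0.
α_i > 1 for i ∈ {2, 3}; NE contributions (0, 5, 17), G = 22.
W^NE = Σw_i − G^NE + (Σα_i)·G^NE = 37 + 2.8·22 = 98.6.
Planner: ∂(Σu_j)/∂g_i = Σα_j − 1 = 2.8 > 0, so everyone contributes w_i; G^SO = 37, W^SO = 37 + 2.8·37 = 140.6.
Deadweight loss = 42.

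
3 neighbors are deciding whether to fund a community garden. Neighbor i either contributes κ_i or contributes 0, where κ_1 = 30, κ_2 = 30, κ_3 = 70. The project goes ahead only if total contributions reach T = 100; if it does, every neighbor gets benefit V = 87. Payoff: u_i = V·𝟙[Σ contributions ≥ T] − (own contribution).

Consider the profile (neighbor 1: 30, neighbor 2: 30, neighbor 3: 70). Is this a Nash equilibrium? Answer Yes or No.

No

Total = 130 ≥ 100: provided.
Neighbor 1 (pledges 30, payoff 57): dropping to 0 → total 100, payoff 87. Profitable deviation.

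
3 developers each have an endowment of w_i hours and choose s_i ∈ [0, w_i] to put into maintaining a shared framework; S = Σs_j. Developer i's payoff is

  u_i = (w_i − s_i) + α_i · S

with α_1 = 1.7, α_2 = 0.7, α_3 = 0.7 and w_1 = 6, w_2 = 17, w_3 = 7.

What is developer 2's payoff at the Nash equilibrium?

21.2

∂u_i/∂s_i = α_i − 1, so developer i contributes w_i if α_i > 1, else 0.
α_i > 1 for i ∈ {1}; NE contributions (6, 0, 0), S = 6.
u_2 = (17 − 0) + 0.7·6 = 21.2.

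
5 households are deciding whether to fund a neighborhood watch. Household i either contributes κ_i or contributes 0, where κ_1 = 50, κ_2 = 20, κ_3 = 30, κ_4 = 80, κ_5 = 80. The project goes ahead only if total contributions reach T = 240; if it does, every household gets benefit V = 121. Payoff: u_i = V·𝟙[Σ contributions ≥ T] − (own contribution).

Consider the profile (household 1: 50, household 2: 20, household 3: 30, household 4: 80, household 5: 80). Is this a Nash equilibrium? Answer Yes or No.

Total = 260 ≥ 240: provided.
Household 1 (pledges 50, payoff 71): dropping to 0 → total 210, payoff 0. No gain.
Household 2 (pledges 20, payoff 101): dropping to 0 → total 240, payoff 121. Profitable deviation.

No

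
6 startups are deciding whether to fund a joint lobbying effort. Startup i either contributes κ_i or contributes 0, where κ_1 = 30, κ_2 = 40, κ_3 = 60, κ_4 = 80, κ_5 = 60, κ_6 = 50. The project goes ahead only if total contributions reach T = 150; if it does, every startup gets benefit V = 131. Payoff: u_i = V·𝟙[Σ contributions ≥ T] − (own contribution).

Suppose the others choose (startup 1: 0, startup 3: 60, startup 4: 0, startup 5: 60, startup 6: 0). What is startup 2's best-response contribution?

Others' total = 120. Contributing 40 brings total to 160 ≥ 150: gain V − κ_2 = 91.
Best response: 40.

40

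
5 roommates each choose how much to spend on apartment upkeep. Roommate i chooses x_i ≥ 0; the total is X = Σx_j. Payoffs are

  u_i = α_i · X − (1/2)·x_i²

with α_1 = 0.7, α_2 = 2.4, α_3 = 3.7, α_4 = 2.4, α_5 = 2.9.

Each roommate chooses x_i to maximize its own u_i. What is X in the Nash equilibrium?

Roommate i's FOC: ∂u_i/∂x_i = α_i − x_i = 0, so x_i* = α_i.
NE contributions = (0.7, 2.4, 3.7, 2.4, 2.9); X = 12.1.

12.1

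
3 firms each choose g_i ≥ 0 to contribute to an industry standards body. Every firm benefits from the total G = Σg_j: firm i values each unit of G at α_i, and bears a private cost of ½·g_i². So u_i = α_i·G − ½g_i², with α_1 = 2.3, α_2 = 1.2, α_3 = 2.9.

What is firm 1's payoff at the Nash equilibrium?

12.075

Firm i's FOC: ∂u_i/∂g_i = α_i − g_i = 0, so g_i* = α_i.
NE contributions = (2.3, 1.2, 2.9); G = 6.4.
u_1 = α_1·G − ½·(g_1)² = 2.3·6.4 − ½·2.3² = 12.075.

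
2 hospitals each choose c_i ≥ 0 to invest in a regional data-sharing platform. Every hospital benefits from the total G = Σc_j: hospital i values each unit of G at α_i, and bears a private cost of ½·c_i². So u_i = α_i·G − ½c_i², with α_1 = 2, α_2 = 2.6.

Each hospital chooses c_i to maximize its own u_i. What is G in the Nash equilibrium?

4.6

Hospital i's FOC: ∂u_i/∂c_i = α_i − c_i = 0, so c_i* = α_i.
NE contributions = (2, 2.6); G = 4.6.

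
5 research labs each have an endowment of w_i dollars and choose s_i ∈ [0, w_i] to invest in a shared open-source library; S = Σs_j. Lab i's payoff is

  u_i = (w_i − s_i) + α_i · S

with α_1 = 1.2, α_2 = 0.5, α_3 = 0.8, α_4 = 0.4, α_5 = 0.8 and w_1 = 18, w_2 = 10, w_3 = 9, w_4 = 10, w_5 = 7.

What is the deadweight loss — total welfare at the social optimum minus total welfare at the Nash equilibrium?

97.2

∂u_i/∂s_i = α_i − 1, so lab i contributes w_i if α_i > 1, else 0.
α_i > 1 for i ∈ {1}; NE contributions (18, 0, 0, 0, 0), S = 18.
W^NE = Σw_i − S^NE + (Σα_i)·S^NE = 54 + 2.7·18 = 102.6.
Planner: ∂(Σu_j)/∂s_i = Σα_j − 1 = 2.7 > 0, so everyone contributes w_i; S^SO = 54, W^SO = 54 + 2.7·54 = 199.8.
Deadweight loss = 97.2.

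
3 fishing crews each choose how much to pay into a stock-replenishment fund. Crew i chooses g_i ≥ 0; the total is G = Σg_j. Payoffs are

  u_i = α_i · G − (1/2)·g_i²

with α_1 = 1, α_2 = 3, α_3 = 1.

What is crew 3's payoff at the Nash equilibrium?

4.5

Crew i's FOC: ∂u_i/∂g_i = α_i − g_i = 0, so g_i* = α_i.
NE contributions = (1, 3, 1); G = 5.
u_3 = α_3·G − ½·(g_3)² = 1·5 − ½·1² = 4.5.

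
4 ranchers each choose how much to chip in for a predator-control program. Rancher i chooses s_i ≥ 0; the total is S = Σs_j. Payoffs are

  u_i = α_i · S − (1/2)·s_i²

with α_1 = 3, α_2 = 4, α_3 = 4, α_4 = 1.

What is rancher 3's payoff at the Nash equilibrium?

40

Rancher i's FOC: ∂u_i/∂s_i = α_i − s_i = 0, so s_i* = α_i.
NE contributions = (3, 4, 4, 1); S = 12.
u_3 = α_3·S − ½·(s_3)² = 4·12 − ½·4² = 40.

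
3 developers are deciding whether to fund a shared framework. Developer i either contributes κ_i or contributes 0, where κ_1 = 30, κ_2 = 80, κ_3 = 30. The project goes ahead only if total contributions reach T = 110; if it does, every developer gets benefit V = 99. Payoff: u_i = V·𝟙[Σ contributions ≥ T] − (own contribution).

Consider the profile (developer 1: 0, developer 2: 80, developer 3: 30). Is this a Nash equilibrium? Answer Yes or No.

Yes

Total = 110 ≥ 110: provided.
Developer 1 (pledges 0, payoff 99): pledging 30 → total 140, payoff 69. No gain.
Developer 2 (pledges 80, payoff 19): dropping to 0 → total 30, payoff 0. No gain.
Developer 3 (pledges 30, payoff 69): dropping to 0 → total 80, payoff 0. No gain.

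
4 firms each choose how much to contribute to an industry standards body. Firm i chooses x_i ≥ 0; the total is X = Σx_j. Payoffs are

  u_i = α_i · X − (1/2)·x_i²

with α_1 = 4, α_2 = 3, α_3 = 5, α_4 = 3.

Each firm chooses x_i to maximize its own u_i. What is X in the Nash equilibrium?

Firm i's FOC: ∂u_i/∂x_i = α_i − x_i = 0, so x_i* = α_i.
NE contributions = (4, 3, 5, 3); X = 15.

15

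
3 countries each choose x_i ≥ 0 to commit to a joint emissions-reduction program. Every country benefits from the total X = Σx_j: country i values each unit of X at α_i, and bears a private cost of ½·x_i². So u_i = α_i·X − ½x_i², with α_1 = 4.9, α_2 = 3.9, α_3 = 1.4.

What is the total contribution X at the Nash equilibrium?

10.2

Country i's FOC: ∂u_i/∂x_i = α_i − x_i = 0, so x_i* = α_i.
NE contributions = (4.9, 3.9, 1.4); X = 10.2.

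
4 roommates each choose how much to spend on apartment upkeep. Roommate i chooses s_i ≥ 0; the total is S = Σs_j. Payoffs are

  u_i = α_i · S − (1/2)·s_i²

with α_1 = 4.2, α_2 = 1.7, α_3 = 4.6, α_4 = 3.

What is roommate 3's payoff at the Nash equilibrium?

Roommate i's FOC: ∂u_i/∂s_i = α_i − s_i = 0, so s_i* = α_i.
NE contributions = (4.2, 1.7, 4.6, 3); S = 13.5.
u_3 = α_3·S − ½·(s_3)² = 4.6·13.5 − ½·4.6² = 51.52.

51.52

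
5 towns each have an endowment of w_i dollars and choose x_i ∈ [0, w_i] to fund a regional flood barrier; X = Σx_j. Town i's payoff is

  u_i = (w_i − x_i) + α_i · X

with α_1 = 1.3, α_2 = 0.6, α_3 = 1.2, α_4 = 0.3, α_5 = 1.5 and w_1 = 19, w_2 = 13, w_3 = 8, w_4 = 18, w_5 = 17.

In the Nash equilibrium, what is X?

44

∂u_i/∂x_i = α_i − 1, so town i contributes w_i if α_i > 1, else 0.
α_i > 1 for i ∈ {1, 3, 5}; NE contributions (19, 0, 8, 0, 17), X = 44.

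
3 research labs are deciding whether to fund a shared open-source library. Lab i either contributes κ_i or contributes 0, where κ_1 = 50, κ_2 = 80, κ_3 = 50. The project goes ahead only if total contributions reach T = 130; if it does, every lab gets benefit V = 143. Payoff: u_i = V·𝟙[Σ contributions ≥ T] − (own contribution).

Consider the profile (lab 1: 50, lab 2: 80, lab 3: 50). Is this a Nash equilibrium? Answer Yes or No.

No

Total = 180 ≥ 130: provided.
Lab 1 (pledges 50, payoff 93): dropping to 0 → total 130, payoff 143. Profitable deviation.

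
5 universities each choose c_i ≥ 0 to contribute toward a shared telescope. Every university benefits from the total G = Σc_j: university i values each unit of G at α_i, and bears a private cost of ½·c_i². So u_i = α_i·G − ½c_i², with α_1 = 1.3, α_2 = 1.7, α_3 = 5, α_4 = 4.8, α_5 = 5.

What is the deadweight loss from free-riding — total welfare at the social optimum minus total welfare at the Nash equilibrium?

University i's FOC: ∂u_i/∂c_i = α_i − c_i = 0, so c_i* = α_i.
NE contributions = (1.3, 1.7, 5, 4.8, 5); G = 17.8.
W^NE = (Σα)·G − ½Σα_i² = 17.8² − ½·77.62 = 278.03.
Planner sets c_i = Σα_j = 17.8 for every i, so G^SO = 5·17.8 = 89.
W^SO = (Σα)·G^SO − ½·5·(Σα)² = (5/2)·17.8² = 792.1.
Deadweight loss = W^SO − W^NE = 514.07.

514.07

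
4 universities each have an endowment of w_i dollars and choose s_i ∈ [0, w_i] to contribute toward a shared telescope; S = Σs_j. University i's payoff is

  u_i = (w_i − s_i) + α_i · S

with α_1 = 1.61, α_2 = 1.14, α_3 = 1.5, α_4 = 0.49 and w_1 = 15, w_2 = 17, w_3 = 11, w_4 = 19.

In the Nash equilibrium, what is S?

43

∂u_i/∂s_i = α_i − 1, so university i contributes w_i if α_i > 1, else 0.
α_i > 1 for i ∈ {1, 2, 3}; NE contributions (15, 17, 11, 0), S = 43.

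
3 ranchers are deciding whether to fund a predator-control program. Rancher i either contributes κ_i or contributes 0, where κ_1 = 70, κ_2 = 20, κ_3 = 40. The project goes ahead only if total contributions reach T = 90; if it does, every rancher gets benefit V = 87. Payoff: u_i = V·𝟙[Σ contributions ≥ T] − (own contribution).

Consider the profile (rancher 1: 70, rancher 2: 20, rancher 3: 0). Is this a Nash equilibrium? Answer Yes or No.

Yes

Total = 90 ≥ 90: provided.
Rancher 1 (pledges 70, payoff 17): dropping to 0 → total 20, payoff 0. No gain.
Rancher 2 (pledges 20, payoff 67): dropping to 0 → total 70, payoff 0. No gain.
Rancher 3 (pledges 0, payoff 87): pledging 40 → total 130, payoff 47. No gain.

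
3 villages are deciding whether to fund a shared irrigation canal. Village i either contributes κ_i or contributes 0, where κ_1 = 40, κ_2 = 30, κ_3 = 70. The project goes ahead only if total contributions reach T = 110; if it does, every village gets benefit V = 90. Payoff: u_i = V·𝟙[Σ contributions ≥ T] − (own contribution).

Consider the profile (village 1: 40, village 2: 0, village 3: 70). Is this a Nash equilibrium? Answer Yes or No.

Total = 110 ≥ 110: provided.
Village 1 (pledges 40, payoff 50): dropping to 0 → total 70, payoff 0. No gain.
Village 2 (pledges 0, payoff 90): pledging 30 → total 140, payoff 60. No gain.
Village 3 (pledges 70, payoff 20): dropping to 0 → total 40, payoff 0. No gain.

Yes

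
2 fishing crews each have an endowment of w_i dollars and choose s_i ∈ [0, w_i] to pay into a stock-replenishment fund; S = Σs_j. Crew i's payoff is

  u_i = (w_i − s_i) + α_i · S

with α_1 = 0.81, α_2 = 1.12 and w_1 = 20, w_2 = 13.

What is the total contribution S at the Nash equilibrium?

13

∂u_i/∂s_i = α_i − 1, so crew i contributes w_i if α_i > 1, else 0.
α_i > 1 for i ∈ {2}; NE contributions (0, 13), S = 13.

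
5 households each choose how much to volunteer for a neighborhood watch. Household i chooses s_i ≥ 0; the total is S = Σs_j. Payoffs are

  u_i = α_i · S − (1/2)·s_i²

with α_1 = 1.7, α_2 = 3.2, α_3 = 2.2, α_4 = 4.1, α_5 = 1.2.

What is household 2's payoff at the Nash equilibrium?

Household i's FOC: ∂u_i/∂s_i = α_i − s_i = 0, so s_i* = α_i.
NE contributions = (1.7, 3.2, 2.2, 4.1, 1.2); S = 12.4.
u_2 = α_2·S − ½·(s_2)² = 3.2·12.4 − ½·3.2² = 34.56.

34.56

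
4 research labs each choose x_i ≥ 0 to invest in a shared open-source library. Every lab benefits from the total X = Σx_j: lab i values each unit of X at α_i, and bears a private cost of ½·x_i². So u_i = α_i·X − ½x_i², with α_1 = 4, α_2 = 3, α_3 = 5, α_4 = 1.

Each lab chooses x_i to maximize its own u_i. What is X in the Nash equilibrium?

13

Lab i's FOC: ∂u_i/∂x_i = α_i − x_i = 0, so x_i* = α_i.
NE contributions = (4, 3, 5, 1); X = 13.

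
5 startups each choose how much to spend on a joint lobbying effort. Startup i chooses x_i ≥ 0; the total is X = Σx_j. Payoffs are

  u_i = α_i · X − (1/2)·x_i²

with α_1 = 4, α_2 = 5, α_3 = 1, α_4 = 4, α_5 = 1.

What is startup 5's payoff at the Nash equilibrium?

Startup i's FOC: ∂u_i/∂x_i = α_i − x_i = 0, so x_i* = α_i.
NE contributions = (4, 5, 1, 4, 1); X = 15.
u_5 = α_5·X − ½·(x_5)² = 1·15 − ½·1² = 14.5.

14.5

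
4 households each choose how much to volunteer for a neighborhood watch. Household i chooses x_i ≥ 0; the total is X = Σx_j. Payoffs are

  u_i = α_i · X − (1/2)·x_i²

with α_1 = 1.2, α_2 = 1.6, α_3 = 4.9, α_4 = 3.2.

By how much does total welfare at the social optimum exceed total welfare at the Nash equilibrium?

137.935

Household i's FOC: ∂u_i/∂x_i = α_i − x_i = 0, so x_i* = α_i.
NE contributions = (1.2, 1.6, 4.9, 3.2); X = 10.9.
W^NE = (Σα)·X − ½Σα_i² = 10.9² − ½·38.25 = 99.685.
Planner sets x_i = Σα_j = 10.9 for every i, so X^SO = 4·10.9 = 43.6.
W^SO = (Σα)·X^SO − ½·4·(Σα)² = (4/2)·10.9² = 237.62.
Deadweight loss = W^SO − W^NE = 137.935.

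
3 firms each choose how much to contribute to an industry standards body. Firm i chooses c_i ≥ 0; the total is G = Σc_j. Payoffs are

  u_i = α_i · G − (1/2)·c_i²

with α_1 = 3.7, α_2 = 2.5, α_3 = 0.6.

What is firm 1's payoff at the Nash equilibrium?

Firm i's FOC: ∂u_i/∂c_i = α_i − c_i = 0, so c_i* = α_i.
NE contributions = (3.7, 2.5, 0.6); G = 6.8.
u_1 = α_1·G − ½·(c_1)² = 3.7·6.8 − ½·3.7² = 18.315.

18.315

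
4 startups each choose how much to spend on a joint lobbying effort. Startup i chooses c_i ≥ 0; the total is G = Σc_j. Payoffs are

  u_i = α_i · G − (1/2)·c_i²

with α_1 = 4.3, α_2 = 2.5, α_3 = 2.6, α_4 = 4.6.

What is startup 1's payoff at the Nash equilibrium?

50.955

Startup i's FOC: ∂u_i/∂c_i = α_i − c_i = 0, so c_i* = α_i.
NE contributions = (4.3, 2.5, 2.6, 4.6); G = 14.
u_1 = α_1·G − ½·(c_1)² = 4.3·14 − ½·4.3² = 50.955.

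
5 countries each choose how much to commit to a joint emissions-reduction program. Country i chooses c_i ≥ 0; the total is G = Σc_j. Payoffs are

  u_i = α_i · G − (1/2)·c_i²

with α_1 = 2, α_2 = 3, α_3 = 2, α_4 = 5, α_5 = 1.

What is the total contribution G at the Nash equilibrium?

Country i's FOC: ∂u_i/∂c_i = α_i − c_i = 0, so c_i* = α_i.
NE contributions = (2, 3, 2, 5, 1); G = 13.

13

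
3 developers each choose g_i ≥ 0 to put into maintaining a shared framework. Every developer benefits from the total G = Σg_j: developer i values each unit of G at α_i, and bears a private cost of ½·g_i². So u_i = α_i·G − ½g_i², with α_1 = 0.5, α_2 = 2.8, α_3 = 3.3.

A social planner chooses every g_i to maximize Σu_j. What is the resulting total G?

19.8

Planner FOC: ∂(Σu_j)/∂g_i = (Σα_j) − g_i = 0, so g_i^SO = Σα_j = 6.6 for every i; G^SO = 19.8.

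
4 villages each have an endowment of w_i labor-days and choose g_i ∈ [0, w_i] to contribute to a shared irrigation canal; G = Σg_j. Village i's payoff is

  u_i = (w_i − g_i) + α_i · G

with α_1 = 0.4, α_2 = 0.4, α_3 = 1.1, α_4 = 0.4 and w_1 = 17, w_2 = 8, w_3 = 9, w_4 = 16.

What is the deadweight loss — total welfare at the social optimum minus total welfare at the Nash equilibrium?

∂u_i/∂g_i = α_i − 1, so village i contributes w_i if α_i > 1, else 0.
α_i > 1 for i ∈ {3}; NE contributions (0, 0, 9, 0), G = 9.
W^NE = Σw_i − G^NE + (Σα_i)·G^NE = 50 + 1.3·9 = 61.7.
Planner: ∂(Σu_j)/∂g_i = Σα_j − 1 = 1.3 > 0, so everyone contributes w_i; G^SO = 50, W^SO = 50 + 1.3·50 = 115.
Deadweight loss = 53.3.

53.3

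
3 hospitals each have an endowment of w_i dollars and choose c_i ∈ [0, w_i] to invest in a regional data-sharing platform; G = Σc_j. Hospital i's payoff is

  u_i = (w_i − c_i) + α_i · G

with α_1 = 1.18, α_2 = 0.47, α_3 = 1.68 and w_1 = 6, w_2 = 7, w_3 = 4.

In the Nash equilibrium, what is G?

∂u_i/∂c_i = α_i − 1, so hospital i contributes w_i if α_i > 1, else 0.
α_i > 1 for i ∈ {1, 3}; NE contributions (6, 0, 4), G = 10.

10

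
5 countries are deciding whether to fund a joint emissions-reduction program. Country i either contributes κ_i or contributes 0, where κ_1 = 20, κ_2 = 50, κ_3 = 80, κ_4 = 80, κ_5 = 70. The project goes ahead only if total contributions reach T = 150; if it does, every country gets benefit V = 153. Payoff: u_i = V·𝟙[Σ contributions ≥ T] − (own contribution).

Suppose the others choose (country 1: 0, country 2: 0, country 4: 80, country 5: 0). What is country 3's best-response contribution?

80

Others' total = 80. Contributing 80 brings total to 160 ≥ 150: gain V − κ_3 = 73.
Best response: 80.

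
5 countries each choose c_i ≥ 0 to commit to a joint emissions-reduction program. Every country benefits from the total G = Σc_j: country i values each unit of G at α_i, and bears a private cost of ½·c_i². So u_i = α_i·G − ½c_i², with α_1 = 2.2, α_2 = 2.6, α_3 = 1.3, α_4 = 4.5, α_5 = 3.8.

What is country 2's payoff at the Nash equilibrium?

Country i's FOC: ∂u_i/∂c_i = α_i − c_i = 0, so c_i* = α_i.
NE contributions = (2.2, 2.6, 1.3, 4.5, 3.8); G = 14.4.
u_2 = α_2·G − ½·(c_2)² = 2.6·14.4 − ½·2.6² = 34.06.

34.06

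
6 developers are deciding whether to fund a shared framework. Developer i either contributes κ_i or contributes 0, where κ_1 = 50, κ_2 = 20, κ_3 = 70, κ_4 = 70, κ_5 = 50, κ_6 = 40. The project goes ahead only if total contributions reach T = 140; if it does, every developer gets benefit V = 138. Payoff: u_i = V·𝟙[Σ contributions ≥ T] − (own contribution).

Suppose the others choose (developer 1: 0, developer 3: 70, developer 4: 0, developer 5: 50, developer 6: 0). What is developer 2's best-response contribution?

20

Others' total = 120. Contributing 20 brings total to 140 ≥ 140: gain V − κ_2 = 118.
Best response: 20.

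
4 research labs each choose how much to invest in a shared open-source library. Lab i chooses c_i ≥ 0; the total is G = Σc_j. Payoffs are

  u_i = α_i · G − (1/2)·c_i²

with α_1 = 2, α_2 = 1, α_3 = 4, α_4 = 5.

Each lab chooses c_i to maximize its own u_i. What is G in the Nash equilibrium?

Lab i's FOC: ∂u_i/∂c_i = α_i − c_i = 0, so c_i* = α_i.
NE contributions = (2, 1, 4, 5); G = 12.

12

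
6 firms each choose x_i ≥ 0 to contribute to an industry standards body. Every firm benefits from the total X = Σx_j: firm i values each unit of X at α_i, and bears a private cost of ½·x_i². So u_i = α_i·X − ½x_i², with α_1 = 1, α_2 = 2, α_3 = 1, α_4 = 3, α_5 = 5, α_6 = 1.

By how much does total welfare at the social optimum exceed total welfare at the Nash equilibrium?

358.5

Firm i's FOC: ∂u_i/∂x_i = α_i − x_i = 0, so x_i* = α_i.
NE contributions = (1, 2, 1, 3, 5, 1); X = 13.
W^NE = (Σα)·X − ½Σα_i² = 13² − ½·41 = 148.5.
Planner sets x_i = Σα_j = 13 for every i, so X^SO = 6·13 = 78.
W^SO = (Σα)·X^SO − ½·6·(Σα)² = (6/2)·13² = 507.
Deadweight loss = W^SO − W^NE = 358.5.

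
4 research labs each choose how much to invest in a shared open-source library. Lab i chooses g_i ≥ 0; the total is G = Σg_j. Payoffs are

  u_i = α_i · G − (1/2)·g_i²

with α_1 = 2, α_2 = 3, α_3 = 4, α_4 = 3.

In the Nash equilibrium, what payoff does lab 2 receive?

Lab i's FOC: ∂u_i/∂g_i = α_i − g_i = 0, so g_i* = α_i.
NE contributions = (2, 3, 4, 3); G = 12.
u_2 = α_2·G − ½·(g_2)² = 3·12 − ½·3² = 31.5.

31.5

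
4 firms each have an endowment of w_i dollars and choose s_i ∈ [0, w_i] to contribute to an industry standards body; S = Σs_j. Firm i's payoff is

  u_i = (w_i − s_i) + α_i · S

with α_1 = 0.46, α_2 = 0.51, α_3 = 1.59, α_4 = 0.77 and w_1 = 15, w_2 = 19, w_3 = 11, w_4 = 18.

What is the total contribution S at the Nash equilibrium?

∂u_i/∂s_i = α_i − 1, so firm i contributes w_i if α_i > 1, else 0.
α_i > 1 for i ∈ {3}; NE contributions (0, 0, 11, 0), S = 11.

11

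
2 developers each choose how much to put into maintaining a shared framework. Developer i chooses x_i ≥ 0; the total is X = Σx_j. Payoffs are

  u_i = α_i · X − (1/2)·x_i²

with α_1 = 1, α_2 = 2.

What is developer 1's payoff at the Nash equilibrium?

2.5

Developer i's FOC: ∂u_i/∂x_i = α_i − x_i = 0, so x_i* = α_i.
NE contributions = (1, 2); X = 3.
u_1 = α_1·X − ½·(x_1)² = 1·3 − ½·1² = 2.5.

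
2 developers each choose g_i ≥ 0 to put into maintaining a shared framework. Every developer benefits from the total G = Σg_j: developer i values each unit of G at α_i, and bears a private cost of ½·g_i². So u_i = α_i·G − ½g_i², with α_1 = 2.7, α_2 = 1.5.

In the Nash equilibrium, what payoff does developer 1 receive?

7.695

Developer i's FOC: ∂u_i/∂g_i = α_i − g_i = 0, so g_i* = α_i.
NE contributions = (2.7, 1.5); G = 4.2.
u_1 = α_1·G − ½·(g_1)² = 2.7·4.2 − ½·2.7² = 7.695.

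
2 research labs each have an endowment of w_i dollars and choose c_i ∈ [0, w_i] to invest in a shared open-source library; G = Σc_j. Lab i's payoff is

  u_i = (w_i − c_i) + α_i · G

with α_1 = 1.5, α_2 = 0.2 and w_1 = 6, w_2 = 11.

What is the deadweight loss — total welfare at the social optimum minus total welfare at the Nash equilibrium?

∂u_i/∂c_i = α_i − 1, so lab i contributes w_i if α_i > 1, else 0.
α_i > 1 for i ∈ {1}; NE contributions (6, 0), G = 6.
W^NE = Σw_i − G^NE + (Σα_i)·G^NE = 17 + 0.7·6 = 21.2.
Planner: ∂(Σu_j)/∂c_i = Σα_j − 1 = 0.7 > 0, so everyone contributes w_i; G^SO = 17, W^SO = 17 + 0.7·17 = 28.9.
Deadweight loss = 7.7.

7.7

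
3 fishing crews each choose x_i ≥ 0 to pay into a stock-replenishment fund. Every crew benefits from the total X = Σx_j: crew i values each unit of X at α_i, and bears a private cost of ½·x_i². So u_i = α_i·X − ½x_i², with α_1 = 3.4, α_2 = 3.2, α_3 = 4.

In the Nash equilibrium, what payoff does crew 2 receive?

28.8

Crew i's FOC: ∂u_i/∂x_i = α_i − x_i = 0, so x_i* = α_i.
NE contributions = (3.4, 3.2, 4); X = 10.6.
u_2 = α_2·X − ½·(x_2)² = 3.2·10.6 − ½·3.2² = 28.8.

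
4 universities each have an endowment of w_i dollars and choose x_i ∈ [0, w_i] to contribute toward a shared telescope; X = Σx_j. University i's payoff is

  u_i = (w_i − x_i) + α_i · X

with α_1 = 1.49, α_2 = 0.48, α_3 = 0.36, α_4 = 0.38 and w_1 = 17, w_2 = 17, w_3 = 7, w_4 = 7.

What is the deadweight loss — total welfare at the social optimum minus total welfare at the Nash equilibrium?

∂u_i/∂x_i = α_i − 1, so university i contributes w_i if α_i > 1, else 0.
α_i > 1 for i ∈ {1}; NE contributions (17, 0, 0, 0), X = 17.
W^NE = Σw_i − X^NE + (Σα_i)·X^NE = 48 + 1.71·17 = 77.07.
Planner: ∂(Σu_j)/∂x_i = Σα_j − 1 = 1.71 > 0, so everyone contributes w_i; X^SO = 48, W^SO = 48 + 1.71·48 = 130.08.
Deadweight loss = 53.01.

53.01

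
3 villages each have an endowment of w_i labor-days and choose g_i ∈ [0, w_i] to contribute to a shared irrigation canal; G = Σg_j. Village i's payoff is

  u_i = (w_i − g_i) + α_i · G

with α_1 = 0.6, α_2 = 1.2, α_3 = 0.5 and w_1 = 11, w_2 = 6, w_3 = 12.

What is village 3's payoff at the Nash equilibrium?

15

∂u_i/∂g_i = α_i − 1, so village i contributes w_i if α_i > 1, else 0.
α_i > 1 for i ∈ {2}; NE contributions (0, 6, 0), G = 6.
u_3 = (12 − 0) + 0.5·6 = 15.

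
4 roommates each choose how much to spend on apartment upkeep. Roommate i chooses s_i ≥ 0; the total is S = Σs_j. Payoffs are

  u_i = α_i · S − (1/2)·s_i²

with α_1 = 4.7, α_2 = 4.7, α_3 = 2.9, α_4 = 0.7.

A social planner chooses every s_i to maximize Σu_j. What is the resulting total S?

Planner FOC: ∂(Σu_j)/∂s_i = (Σα_j) − s_i = 0, so s_i^SO = Σα_j = 13 for every i; S^SO = 52.

52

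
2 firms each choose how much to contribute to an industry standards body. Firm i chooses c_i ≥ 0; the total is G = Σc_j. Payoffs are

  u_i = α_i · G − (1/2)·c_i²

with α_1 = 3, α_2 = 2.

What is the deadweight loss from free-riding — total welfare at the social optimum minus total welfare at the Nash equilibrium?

Firm i's FOC: ∂u_i/∂c_i = α_i − c_i = 0, so c_i* = α_i.
NE contributions = (3, 2); G = 5.
W^NE = (Σα)·G − ½Σα_i² = 5² − ½·13 = 18.5.
Planner sets c_i = Σα_j = 5 for every i, so G^SO = 2·5 = 10.
W^SO = (Σα)·G^SO − ½·2·(Σα)² = (2/2)·5² = 25.
Deadweight loss = W^SO − W^NE = 6.5.

6.5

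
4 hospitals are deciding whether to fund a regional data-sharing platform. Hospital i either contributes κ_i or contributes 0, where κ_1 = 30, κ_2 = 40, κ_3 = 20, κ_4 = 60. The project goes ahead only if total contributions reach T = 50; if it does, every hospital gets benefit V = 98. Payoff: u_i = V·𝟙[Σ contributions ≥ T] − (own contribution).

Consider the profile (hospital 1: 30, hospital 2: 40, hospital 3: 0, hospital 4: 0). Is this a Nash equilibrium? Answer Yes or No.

Yes

Total = 70 ≥ 50: provided.
Hospital 1 (pledges 30, payoff 68): dropping to 0 → total 40, payoff 0. No gain.
Hospital 2 (pledges 40, payoff 58): dropping to 0 → total 30, payoff 0. No gain.
Hospital 3 (pledges 0, payoff 98): pledging 20 → total 90, payoff 78. No gain.
Hospital 4 (pledges 0, payoff 98): pledging 60 → total 130, payoff 38. No gain.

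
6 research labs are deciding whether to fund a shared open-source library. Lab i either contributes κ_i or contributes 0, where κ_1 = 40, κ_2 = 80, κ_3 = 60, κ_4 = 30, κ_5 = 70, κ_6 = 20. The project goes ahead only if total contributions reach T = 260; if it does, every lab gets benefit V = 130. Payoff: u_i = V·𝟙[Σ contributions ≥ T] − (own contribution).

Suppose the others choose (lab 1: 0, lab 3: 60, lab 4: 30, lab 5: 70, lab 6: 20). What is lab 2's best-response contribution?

80

Others' total = 180. Contributing 80 brings total to 260 ≥ 260: gain V − κ_2 = 50.
Best response: 80.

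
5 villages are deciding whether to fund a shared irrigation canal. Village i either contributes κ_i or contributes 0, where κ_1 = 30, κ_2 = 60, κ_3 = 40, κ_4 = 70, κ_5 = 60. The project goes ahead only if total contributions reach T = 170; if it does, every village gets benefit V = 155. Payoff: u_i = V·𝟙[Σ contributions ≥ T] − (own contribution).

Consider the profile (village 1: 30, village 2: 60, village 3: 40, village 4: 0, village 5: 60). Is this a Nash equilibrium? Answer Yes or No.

Yes

Total = 190 ≥ 170: provided.
Village 1 (pledges 30, payoff 125): dropping to 0 → total 160, payoff 0. No gain.
Village 2 (pledges 60, payoff 95): dropping to 0 → total 130, payoff 0. No gain.
Village 3 (pledges 40, payoff 115): dropping to 0 → total 150, payoff 0. No gain.
Village 4 (pledges 0, payoff 155): pledging 70 → total 260, payoff 85. No gain.
Village 5 (pledges 60, payoff 95): dropping to 0 → total 130, payoff 0. No gain.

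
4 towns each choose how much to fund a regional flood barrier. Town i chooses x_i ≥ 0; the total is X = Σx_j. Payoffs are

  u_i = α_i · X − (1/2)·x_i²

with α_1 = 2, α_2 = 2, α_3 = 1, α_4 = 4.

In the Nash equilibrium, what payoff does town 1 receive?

Town i's FOC: ∂u_i/∂x_i = α_i − x_i = 0, so x_i* = α_i.
NE contributions = (2, 2, 1, 4); X = 9.
u_1 = α_1·X − ½·(x_1)² = 2·9 − ½·2² = 16.

16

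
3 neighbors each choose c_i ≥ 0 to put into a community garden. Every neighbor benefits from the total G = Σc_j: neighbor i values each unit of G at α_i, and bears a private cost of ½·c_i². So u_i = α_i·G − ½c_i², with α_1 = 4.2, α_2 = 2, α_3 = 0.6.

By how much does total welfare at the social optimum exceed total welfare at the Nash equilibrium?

34.12

Neighbor i's FOC: ∂u_i/∂c_i = α_i − c_i = 0, so c_i* = α_i.
NE contributions = (4.2, 2, 0.6); G = 6.8.
W^NE = (Σα)·G − ½Σα_i² = 6.8² − ½·22 = 35.24.
Planner sets c_i = Σα_j = 6.8 for every i, so G^SO = 3·6.8 = 20.4.
W^SO = (Σα)·G^SO − ½·3·(Σα)² = (3/2)·6.8² = 69.36.
Deadweight loss = W^SO − W^NE = 34.12.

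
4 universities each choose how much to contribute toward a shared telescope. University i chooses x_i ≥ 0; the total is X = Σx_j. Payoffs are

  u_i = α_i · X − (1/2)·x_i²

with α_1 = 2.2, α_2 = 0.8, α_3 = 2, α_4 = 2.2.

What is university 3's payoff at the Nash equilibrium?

12.4

University i's FOC: ∂u_i/∂x_i = α_i − x_i = 0, so x_i* = α_i.
NE contributions = (2.2, 0.8, 2, 2.2); X = 7.2.
u_3 = α_3·X − ½·(x_3)² = 2·7.2 − ½·2² = 12.4.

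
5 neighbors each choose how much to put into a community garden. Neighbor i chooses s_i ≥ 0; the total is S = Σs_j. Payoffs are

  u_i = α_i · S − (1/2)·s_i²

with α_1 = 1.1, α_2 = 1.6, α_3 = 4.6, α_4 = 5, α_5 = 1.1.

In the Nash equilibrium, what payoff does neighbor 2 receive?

20.16

Neighbor i's FOC: ∂u_i/∂s_i = α_i − s_i = 0, so s_i* = α_i.
NE contributions = (1.1, 1.6, 4.6, 5, 1.1); S = 13.4.
u_2 = α_2·S − ½·(s_2)² = 1.6·13.4 − ½·1.6² = 20.16.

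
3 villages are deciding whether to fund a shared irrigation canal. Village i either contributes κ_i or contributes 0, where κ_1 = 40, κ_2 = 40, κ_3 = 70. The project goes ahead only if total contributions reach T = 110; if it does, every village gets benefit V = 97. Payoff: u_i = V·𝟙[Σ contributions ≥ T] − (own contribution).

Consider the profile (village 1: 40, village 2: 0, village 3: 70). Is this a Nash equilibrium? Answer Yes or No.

Yes

Total = 110 ≥ 110: provided.
Village 1 (pledges 40, payoff 57): dropping to 0 → total 70, payoff 0. No gain.
Village 2 (pledges 0, payoff 97): pledging 40 → total 150, payoff 57. No gain.
Village 3 (pledges 70, payoff 27): dropping to 0 → total 40, payoff 0. No gain.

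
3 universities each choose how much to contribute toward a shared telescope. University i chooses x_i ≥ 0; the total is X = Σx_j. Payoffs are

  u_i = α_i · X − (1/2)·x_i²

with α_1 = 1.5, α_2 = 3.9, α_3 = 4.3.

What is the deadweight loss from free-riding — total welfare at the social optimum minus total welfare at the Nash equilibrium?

65.02

University i's FOC: ∂u_i/∂x_i = α_i − x_i = 0, so x_i* = α_i.
NE contributions = (1.5, 3.9, 4.3); X = 9.7.
W^NE = (Σα)·X − ½Σα_i² = 9.7² − ½·35.95 = 76.115.
Planner sets x_i = Σα_j = 9.7 for every i, so X^SO = 3·9.7 = 29.1.
W^SO = (Σα)·X^SO − ½·3·(Σα)² = (3/2)·9.7² = 141.135.
Deadweight loss = W^SO − W^NE = 65.02.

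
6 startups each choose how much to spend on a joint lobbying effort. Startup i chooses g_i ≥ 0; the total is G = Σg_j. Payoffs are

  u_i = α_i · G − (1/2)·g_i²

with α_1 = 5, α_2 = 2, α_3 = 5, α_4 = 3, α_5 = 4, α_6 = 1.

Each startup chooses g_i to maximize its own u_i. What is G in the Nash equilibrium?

20

Startup i's FOC: ∂u_i/∂g_i = α_i − g_i = 0, so g_i* = α_i.
NE contributions = (5, 2, 5, 3, 4, 1); G = 20.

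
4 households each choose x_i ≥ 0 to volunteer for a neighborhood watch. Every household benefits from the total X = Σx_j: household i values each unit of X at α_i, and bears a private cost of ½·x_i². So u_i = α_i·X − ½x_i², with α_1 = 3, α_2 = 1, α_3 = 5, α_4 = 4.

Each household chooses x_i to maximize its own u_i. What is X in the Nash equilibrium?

13

Household i's FOC: ∂u_i/∂x_i = α_i − x_i = 0, so x_i* = α_i.
NE contributions = (3, 1, 5, 4); X = 13.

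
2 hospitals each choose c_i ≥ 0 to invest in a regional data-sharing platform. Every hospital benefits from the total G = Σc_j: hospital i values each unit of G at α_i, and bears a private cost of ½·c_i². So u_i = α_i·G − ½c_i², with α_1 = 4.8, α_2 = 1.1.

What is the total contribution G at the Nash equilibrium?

Hospital i's FOC: ∂u_i/∂c_i = α_i − c_i = 0, so c_i* = α_i.
NE contributions = (4.8, 1.1); G = 5.9.

5.9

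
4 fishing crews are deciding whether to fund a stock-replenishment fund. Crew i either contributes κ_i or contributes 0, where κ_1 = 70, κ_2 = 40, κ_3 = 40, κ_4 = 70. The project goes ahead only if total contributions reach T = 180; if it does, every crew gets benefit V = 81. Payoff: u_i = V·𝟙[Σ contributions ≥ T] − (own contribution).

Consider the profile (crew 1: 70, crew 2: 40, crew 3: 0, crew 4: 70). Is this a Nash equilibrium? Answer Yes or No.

Yes

Total = 180 ≥ 180: provided.
Crew 1 (pledges 70, payoff 11): dropping to 0 → total 110, payoff 0. No gain.
Crew 2 (pledges 40, payoff 41): dropping to 0 → total 140, payoff 0. No gain.
Crew 3 (pledges 0, payoff 81): pledging 40 → total 220, payoff 41. No gain.
Crew 4 (pledges 70, payoff 11): dropping to 0 → total 110, payoff 0. No gain.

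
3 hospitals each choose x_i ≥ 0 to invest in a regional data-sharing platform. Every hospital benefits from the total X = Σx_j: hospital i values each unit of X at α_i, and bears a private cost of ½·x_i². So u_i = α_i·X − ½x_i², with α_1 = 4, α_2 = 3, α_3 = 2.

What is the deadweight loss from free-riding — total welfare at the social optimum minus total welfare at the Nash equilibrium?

Hospital i's FOC: ∂u_i/∂x_i = α_i − x_i = 0, so x_i* = α_i.
NE contributions = (4, 3, 2); X = 9.
W^NE = (Σα)·X − ½Σα_i² = 9² − ½·29 = 66.5.
Planner sets x_i = Σα_j = 9 for every i, so X^SO = 3·9 = 27.
W^SO = (Σα)·X^SO − ½·3·(Σα)² = (3/2)·9² = 121.5.
Deadweight loss = W^SO − W^NE = 55.

55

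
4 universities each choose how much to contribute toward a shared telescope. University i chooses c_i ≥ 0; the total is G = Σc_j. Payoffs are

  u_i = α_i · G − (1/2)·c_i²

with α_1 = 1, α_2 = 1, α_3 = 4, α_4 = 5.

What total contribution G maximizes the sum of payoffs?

Planner FOC: ∂(Σu_j)/∂c_i = (Σα_j) − c_i = 0, so c_i^SO = Σα_j = 11 for every i; G^SO = 44.

44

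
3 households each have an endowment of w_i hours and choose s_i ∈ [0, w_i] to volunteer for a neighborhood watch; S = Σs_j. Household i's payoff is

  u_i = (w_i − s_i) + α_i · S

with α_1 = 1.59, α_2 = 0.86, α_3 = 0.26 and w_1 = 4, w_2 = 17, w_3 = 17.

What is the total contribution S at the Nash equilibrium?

4

∂u_i/∂s_i = α_i − 1, so household i contributes w_i if α_i > 1, else 0.
α_i > 1 for i ∈ {1}; NE contributions (4, 0, 0), S = 4.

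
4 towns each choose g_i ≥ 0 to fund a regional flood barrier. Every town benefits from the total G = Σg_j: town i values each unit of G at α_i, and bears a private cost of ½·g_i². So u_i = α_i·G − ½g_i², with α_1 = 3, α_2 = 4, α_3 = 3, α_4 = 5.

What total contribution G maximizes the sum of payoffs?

60

Planner FOC: ∂(Σu_j)/∂g_i = (Σα_j) − g_i = 0, so g_i^SO = Σα_j = 15 for every i; G^SO = 60.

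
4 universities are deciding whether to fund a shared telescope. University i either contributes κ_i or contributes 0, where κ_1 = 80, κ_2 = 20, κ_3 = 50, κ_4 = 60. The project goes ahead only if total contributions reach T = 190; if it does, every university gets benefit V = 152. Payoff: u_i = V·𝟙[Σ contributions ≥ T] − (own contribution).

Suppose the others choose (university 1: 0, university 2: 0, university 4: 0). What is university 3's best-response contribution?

0

Others' total = 0. Even contributing 50 gives 50 < 190: no benefit either way.
Best response: 0.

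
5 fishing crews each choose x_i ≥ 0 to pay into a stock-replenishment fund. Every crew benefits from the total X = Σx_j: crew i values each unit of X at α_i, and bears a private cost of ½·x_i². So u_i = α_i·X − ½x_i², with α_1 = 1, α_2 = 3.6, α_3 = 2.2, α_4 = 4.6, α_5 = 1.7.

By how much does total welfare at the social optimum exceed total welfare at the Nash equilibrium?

278.84

Crew i's FOC: ∂u_i/∂x_i = α_i − x_i = 0, so x_i* = α_i.
NE contributions = (1, 3.6, 2.2, 4.6, 1.7); X = 13.1.
W^NE = (Σα)·X − ½Σα_i² = 13.1² − ½·42.85 = 150.185.
Planner sets x_i = Σα_j = 13.1 for every i, so X^SO = 5·13.1 = 65.5.
W^SO = (Σα)·X^SO − ½·5·(Σα)² = (5/2)·13.1² = 429.025.
Deadweight loss = W^SO − W^NE = 278.84.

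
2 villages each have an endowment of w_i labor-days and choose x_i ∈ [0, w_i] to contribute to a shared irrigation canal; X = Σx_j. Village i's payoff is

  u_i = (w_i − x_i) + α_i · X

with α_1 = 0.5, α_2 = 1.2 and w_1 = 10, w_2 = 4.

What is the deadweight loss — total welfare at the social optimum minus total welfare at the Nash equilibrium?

∂u_i/∂x_i = α_i − 1, so village i contributes w_i if α_i > 1, else 0.
α_i > 1 for i ∈ {2}; NE contributions (0, 4), X = 4.
W^NE = Σw_i − X^NE + (Σα_i)·X^NE = 14 + 0.7·4 = 16.8.
Planner: ∂(Σu_j)/∂x_i = Σα_j − 1 = 0.7 > 0, so everyone contributes w_i; X^SO = 14, W^SO = 14 + 0.7·14 = 23.8.
Deadweight loss = 7.

7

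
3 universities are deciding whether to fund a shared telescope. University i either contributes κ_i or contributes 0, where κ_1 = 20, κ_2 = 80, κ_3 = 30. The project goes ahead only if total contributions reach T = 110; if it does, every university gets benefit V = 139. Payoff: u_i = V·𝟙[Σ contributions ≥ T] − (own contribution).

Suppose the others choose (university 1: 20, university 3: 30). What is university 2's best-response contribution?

80

Others' total = 50. Contributing 80 brings total to 130 ≥ 110: gain V − κ_2 = 59.
Best response: 80.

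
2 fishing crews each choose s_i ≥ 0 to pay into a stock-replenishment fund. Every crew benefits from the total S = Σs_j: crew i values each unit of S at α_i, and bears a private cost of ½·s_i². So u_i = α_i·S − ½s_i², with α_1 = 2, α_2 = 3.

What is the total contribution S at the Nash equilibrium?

Crew i's FOC: ∂u_i/∂s_i = α_i − s_i = 0, so s_i* = α_i.
NE contributions = (2, 3); S = 5.

5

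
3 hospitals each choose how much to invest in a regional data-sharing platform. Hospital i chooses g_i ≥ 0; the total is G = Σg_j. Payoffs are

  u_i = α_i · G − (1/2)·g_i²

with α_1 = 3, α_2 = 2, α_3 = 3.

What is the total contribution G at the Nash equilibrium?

8

Hospital i's FOC: ∂u_i/∂g_i = α_i − g_i = 0, so g_i* = α_i.
NE contributions = (3, 2, 3); G = 8.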